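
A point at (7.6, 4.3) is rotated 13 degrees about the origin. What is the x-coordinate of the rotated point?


x' = x*cos(theta) - y*sin(theta)
cos(13 deg) = 0.9744, sin(13 deg) = 0.225
x' = 7.6 * 0.9744 - 4.3 * 0.225
= 7.4052 - 0.9673
= 6.4379


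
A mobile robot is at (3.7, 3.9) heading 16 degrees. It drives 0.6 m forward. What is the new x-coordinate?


x_new = x0 + d*cos(theta)
= 3.7 + 0.6*cos(16)
= 3.7 + 0.5768
= 4.2768


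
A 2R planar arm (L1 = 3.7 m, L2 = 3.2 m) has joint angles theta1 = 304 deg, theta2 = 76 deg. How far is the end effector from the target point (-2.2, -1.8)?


End effector via forward kinematics:
x = L1*cos(t1) + L2*cos(t1+t2) = 5.076
y = L1*sin(t1) + L2*sin(t1+t2) = -1.973
Distance to target:
d = sqrt((-2.2 - 5.076)^2 + (-1.8 - -1.973)^2)
= sqrt(52.9406 + 0.0299)
= 7.2781 m


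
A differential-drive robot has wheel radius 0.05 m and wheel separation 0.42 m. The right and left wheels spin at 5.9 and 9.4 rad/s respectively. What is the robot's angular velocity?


vR = r*wR = 0.05*5.9 = 0.295 m/s
vL = r*wL = 0.05*9.4 = 0.47 m/s
v = (vR+vL)/2 = 0.3825 m/s
omega = (vR-vL)/L = -0.4167 rad/s
angular velocity = -0.4167 rad/s


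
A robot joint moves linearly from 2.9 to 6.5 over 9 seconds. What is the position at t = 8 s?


s = t/T = 8/9 = 0.8889
p(t) = p0 + (pf-p0)*s
= 2.9 + (6.5 - 2.9) * 0.8889
= 6.1


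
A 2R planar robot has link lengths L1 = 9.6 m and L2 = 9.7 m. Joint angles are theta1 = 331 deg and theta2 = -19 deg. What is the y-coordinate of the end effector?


Convert angles to radians: theta1 = 5.777, theta2 = -0.3316
y = L1*sin(theta1) + L2*sin(theta1+theta2)
y = -4.6542 + -7.2085
y = -11.8627


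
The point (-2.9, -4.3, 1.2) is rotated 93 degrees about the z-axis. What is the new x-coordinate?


Rotation about z-axis: x' = x*cos(theta) - y*sin(theta)
= -2.9 * -0.0523 - -4.3 * 0.9986
= 4.4459


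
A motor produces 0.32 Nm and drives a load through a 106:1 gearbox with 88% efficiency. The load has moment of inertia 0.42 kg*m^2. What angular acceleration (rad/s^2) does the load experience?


tau_out = tau_motor * N * eta
= 0.32 * 106 * 0.88 = 29.8496 Nm
alpha = tau_out / I = 29.8496 / 0.42
= 71.0705 rad/s^2


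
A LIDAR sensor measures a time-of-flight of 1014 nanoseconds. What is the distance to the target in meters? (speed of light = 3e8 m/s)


tof = 1014 ns = 1.014e-06 s
dist = c * tof / 2
= 3e8 * 1.014e-06 / 2
= 152.1 m


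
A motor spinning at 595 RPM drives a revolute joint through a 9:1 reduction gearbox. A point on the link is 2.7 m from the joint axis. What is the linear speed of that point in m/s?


omega_motor = 595 * 2*pi/60 = 62.3083 rad/s
omega_joint = omega_motor / 9 = 6.9231 rad/s
v = omega_joint * r = 6.9231 * 2.7
= 18.6925 m/s


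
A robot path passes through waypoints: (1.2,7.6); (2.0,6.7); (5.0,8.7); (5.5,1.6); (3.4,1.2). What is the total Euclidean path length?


Segment lengths:
  seg1 = sqrt((0.8)^2 + (-0.9)^2) = 1.2042
  seg2 = sqrt((3.0)^2 + (2.0)^2) = 3.6056
  seg3 = sqrt((0.5)^2 + (-7.1)^2) = 7.1176
  seg4 = sqrt((-2.1)^2 + (-0.4)^2) = 2.1378
Total = 14.0651


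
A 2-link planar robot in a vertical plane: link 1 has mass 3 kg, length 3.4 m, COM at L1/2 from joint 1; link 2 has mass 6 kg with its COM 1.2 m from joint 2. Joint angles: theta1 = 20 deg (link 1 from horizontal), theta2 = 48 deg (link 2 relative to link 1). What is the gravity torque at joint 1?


Horizontal distance from joint 1 to link-1 COM:
  x_c1 = (L1/2)*cos(t1) = 1.7 * 0.9397 = 1.5975 m
Horizontal distance from joint 1 to link-2 COM:
  x_c2 = L1*cos(t1) + Lc2*cos(t1+t2)
       = 3.4*0.9397 + 1.2*0.3746 = 3.6445 m
tau1 = m1*g*x_c1 + m2*g*x_c2
     = 3*9.81*1.5975 + 6*9.81*3.6445
     = 47.0138 + 214.5143
     = 261.528 Nm


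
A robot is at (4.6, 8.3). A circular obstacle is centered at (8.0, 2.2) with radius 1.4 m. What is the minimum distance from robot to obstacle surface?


center_dist = sqrt((4.6-8.0)^2 + (8.3-2.2)^2)
= sqrt(11.56 + 37.21)
= 6.9836
min_dist = center_dist - radius = 6.9836 - 1.4 = 5.5836 m


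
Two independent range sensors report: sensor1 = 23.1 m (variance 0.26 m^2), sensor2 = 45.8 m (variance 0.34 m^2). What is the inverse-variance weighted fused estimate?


w1 = (1/var1) / (1/var1 + 1/var2)
   = 3.8462 / (3.8462 + 2.9412) = 0.5667
w2 = 1 - w1 = 0.4333
fused = w1*s1 + w2*s2 = 13.09 + 19.8467
= 32.9367 m


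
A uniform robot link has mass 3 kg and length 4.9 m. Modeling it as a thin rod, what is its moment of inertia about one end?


I = (1/3) * m * L^2
= (1/3) * 3 * 4.9^2
= 0.333333 * 3 * 24.01
= 24.01 kg*m^2


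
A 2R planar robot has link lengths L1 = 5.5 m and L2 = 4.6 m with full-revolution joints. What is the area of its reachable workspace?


r_max = L1 + L2 = 10.1 m
r_min = |L1 - L2| = 0.9 m
Area = pi*(r_max^2 - r_min^2)
= pi*(102.01 - 0.81)
= pi * 101.2
= 317.9292 m^2


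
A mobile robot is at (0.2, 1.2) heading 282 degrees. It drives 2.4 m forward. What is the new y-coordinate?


y_new = y0 + d*sin(theta)
= 1.2 + 2.4*sin(282)
= 1.2 + -2.3476
= -1.1476


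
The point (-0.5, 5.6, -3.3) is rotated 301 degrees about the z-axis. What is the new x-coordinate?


Rotation about z-axis: x' = x*cos(theta) - y*sin(theta)
= -0.5 * 0.515 - 5.6 * -0.8572
= 4.5426


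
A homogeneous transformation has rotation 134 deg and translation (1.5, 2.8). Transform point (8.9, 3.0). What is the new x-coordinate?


x' = cos(theta)*px - sin(theta)*py + tx
= -0.6947*8.9 - 0.7193*3.0 + 1.5
= -6.8405


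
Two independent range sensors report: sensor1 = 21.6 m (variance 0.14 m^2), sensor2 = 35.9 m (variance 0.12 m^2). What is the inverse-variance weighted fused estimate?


w1 = (1/var1) / (1/var1 + 1/var2)
   = 7.1429 / (7.1429 + 8.3333) = 0.4615
w2 = 1 - w1 = 0.5385
fused = w1*s1 + w2*s2 = 9.9692 + 19.3308
= 29.3 m


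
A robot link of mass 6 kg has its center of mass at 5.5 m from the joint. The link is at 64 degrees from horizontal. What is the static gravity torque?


tau = m*g*L*cos(angle)
= 6 * 9.81 * 5.5 * cos(64 deg)
= 6 * 9.81 * 5.5 * 0.4384
= 141.9139 Nm


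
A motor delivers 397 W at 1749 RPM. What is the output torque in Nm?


omega = 1749 * 2*pi/60 = 183.1549 rad/s
tau = P / omega = 397 / 183.1549
= 2.1676 Nm


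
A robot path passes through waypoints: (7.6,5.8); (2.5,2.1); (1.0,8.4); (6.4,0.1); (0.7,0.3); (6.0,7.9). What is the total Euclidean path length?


Segment lengths:
  seg1 = sqrt((-5.1)^2 + (-3.7)^2) = 6.3008
  seg2 = sqrt((-1.5)^2 + (6.3)^2) = 6.4761
  seg3 = sqrt((5.4)^2 + (-8.3)^2) = 9.902
  seg4 = sqrt((-5.7)^2 + (0.2)^2) = 5.7035
  seg5 = sqrt((5.3)^2 + (7.6)^2) = 9.2655
Total = 37.648


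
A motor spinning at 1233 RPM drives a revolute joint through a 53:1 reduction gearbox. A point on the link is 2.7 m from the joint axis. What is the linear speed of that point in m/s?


omega_motor = 1233 * 2*pi/60 = 129.1195 rad/s
omega_joint = omega_motor / 53 = 2.4362 rad/s
v = omega_joint * r = 2.4362 * 2.7
= 6.5778 m/s


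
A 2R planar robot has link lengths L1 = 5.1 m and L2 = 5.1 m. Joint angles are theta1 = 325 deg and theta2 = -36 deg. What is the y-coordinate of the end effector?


Convert angles to radians: theta1 = 5.6723, theta2 = -0.6283
y = L1*sin(theta1) + L2*sin(theta1+theta2)
y = -2.9252 + -4.8221
y = -7.7474


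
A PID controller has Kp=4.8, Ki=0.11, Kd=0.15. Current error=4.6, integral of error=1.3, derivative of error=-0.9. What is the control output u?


u = Kp*e + Ki*int(e) + Kd*de/dt
= 4.8*4.6 + 0.11*1.3 + 0.15*(-0.9)
= 22.08 + 0.143 + -0.135
= 22.088


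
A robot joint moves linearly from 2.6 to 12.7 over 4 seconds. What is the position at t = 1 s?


s = t/T = 1/4 = 0.25
p(t) = p0 + (pf-p0)*s
= 2.6 + (12.7 - 2.6) * 0.25
= 5.125


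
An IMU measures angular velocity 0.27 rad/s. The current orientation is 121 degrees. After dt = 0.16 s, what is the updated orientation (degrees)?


delta_theta = w * dt = 0.27 * 0.16 = 0.0432 rad
= 2.4752 deg
theta_new = 121 + 2.4752 = 123.4752 deg


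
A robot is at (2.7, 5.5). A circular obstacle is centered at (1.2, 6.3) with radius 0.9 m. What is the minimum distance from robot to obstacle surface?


center_dist = sqrt((2.7-1.2)^2 + (5.5-6.3)^2)
= sqrt(2.25 + 0.64)
= 1.7
min_dist = center_dist - radius = 1.7 - 0.9 = 0.8 m


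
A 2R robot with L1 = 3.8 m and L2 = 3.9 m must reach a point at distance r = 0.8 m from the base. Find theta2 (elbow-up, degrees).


cos(theta2) = (r^2 - L1^2 - L2^2) / (2*L1*L2)
cos(theta2) = (0.64 - 14.44 - 15.21) / 29.64
cos(theta2) = -0.978745
theta2 = 168.1657 degrees


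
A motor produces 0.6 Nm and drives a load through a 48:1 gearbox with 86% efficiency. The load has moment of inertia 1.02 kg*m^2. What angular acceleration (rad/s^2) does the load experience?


tau_out = tau_motor * N * eta
= 0.6 * 48 * 0.86 = 24.768 Nm
alpha = tau_out / I = 24.768 / 1.02
= 24.2824 rad/s^2


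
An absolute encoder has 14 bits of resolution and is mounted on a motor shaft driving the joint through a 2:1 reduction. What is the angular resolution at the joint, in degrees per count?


counts = 2^14 = 16384
effective counts at joint = 16384 * 2 = 32768
resolution = 360 / 32768
= 0.011 deg/count


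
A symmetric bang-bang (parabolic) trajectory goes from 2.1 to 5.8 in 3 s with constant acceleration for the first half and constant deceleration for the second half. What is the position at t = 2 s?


Symmetric rest-to-rest: each phase covers (pf-p0)/2 in time T/2. 0.5*a*(T/2)^2 = (pf-p0)/2 => a = 4*(pf-p0)/T^2
a = 4*(5.8-2.1)/3^2 = 1.6444
t = 2 is in the deceleration phase (t > T/2).
p = pf - 0.5*a*(T-t)^2 = 5.8 - 0.5*1.6444*1^2
= 4.9778


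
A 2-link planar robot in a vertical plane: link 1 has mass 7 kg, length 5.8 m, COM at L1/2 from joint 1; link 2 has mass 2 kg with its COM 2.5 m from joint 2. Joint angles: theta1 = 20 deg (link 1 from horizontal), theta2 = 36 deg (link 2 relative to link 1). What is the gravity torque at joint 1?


Horizontal distance from joint 1 to link-1 COM:
  x_c1 = (L1/2)*cos(t1) = 2.9 * 0.9397 = 2.7251 m
Horizontal distance from joint 1 to link-2 COM:
  x_c2 = L1*cos(t1) + Lc2*cos(t1+t2)
       = 5.8*0.9397 + 2.5*0.5592 = 6.8482 m
tau1 = m1*g*x_c1 + m2*g*x_c2
     = 7*9.81*2.7251 + 2*9.81*6.8482
     = 187.1332 + 134.3617
     = 321.4949 Nm


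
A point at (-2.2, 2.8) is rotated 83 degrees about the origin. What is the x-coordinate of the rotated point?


x' = x*cos(theta) - y*sin(theta)
cos(83 deg) = 0.1219, sin(83 deg) = 0.9925
x' = -2.2 * 0.1219 - 2.8 * 0.9925
= -0.2681 - 2.7791
= -3.0472


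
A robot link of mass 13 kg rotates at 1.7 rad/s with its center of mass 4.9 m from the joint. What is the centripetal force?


F = m * omega^2 * r
= 13 * 1.7^2 * 4.9
= 13 * 2.89 * 4.9
= 184.093 N


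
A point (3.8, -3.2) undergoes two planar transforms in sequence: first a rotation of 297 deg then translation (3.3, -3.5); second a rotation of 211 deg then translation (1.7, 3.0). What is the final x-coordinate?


After transform 1:
x1 = cos(297)*3.8 - sin(297)*-3.2 + 3.3 = 2.1739
y1 = sin(297)*3.8 + cos(297)*-3.2 + -3.5 = -8.3386
After transform 2:
x2 = cos(211)*2.1739 - sin(211)*-8.3386 + 1.7
= -4.4581


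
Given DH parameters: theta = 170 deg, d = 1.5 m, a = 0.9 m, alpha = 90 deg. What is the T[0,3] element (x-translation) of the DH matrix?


T[0,3] = a * cos(theta)
= 0.9 * cos(170 deg)
= 0.9 * -0.9848
= -0.8863


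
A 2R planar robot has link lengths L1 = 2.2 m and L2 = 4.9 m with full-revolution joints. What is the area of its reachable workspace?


r_max = L1 + L2 = 7.1 m
r_min = |L1 - L2| = 2.7 m
Area = pi*(r_max^2 - r_min^2)
= pi*(50.41 - 7.29)
= pi * 43.12
= 135.4655 m^2


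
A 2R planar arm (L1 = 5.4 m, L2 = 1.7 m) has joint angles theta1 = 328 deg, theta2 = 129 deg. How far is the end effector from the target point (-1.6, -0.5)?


End effector via forward kinematics:
x = L1*cos(t1) + L2*cos(t1+t2) = 4.3723
y = L1*sin(t1) + L2*sin(t1+t2) = -1.1742
Distance to target:
d = sqrt((-1.6 - 4.3723)^2 + (-0.5 - -1.1742)^2)
= sqrt(35.6682 + 0.4546)
= 6.0102 m


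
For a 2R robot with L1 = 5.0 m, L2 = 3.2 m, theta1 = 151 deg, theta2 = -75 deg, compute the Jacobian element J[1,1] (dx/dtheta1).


J[1,1] = -L1*sin(t1) - L2*sin(t1+t2)
= -5.0*sin(151) - 3.2*sin(76)
= -5.529


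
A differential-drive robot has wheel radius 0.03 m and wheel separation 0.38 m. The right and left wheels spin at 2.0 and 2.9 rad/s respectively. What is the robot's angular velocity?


vR = r*wR = 0.03*2.0 = 0.06 m/s
vL = r*wL = 0.03*2.9 = 0.087 m/s
v = (vR+vL)/2 = 0.0735 m/s
omega = (vR-vL)/L = -0.0711 rad/s
angular velocity = -0.0711 rad/s


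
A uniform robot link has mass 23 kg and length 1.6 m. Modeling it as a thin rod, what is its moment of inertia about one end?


I = (1/3) * m * L^2
= (1/3) * 23 * 1.6^2
= 0.333333 * 23 * 2.56
= 19.6267 kg*m^2


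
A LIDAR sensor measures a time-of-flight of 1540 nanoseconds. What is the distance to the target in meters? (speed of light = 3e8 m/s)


tof = 1540 ns = 1.54e-06 s
dist = c * tof / 2
= 3e8 * 1.54e-06 / 2
= 231.0 m


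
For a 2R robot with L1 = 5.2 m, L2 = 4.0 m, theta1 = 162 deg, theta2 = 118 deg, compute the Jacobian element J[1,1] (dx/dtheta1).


J[1,1] = -L1*sin(t1) - L2*sin(t1+t2)
= -5.2*sin(162) - 4.0*sin(280)
= 2.3323


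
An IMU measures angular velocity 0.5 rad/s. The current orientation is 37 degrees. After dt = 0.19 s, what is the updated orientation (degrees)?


delta_theta = w * dt = 0.5 * 0.19 = 0.095 rad
= 5.4431 deg
theta_new = 37 + 5.4431 = 42.4431 deg


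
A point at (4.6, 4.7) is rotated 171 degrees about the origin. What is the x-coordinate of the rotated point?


x' = x*cos(theta) - y*sin(theta)
cos(171 deg) = -0.9877, sin(171 deg) = 0.1564
x' = 4.6 * -0.9877 - 4.7 * 0.1564
= -4.5434 - 0.7352
= -5.2786


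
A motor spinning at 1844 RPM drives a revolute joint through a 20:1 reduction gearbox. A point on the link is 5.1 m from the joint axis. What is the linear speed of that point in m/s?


omega_motor = 1844 * 2*pi/60 = 193.1032 rad/s
omega_joint = omega_motor / 20 = 9.6552 rad/s
v = omega_joint * r = 9.6552 * 5.1
= 49.2413 m/s


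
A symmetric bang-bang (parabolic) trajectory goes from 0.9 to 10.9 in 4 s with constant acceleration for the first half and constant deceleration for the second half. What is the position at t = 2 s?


Symmetric rest-to-rest: each phase covers (pf-p0)/2 in time T/2. 0.5*a*(T/2)^2 = (pf-p0)/2 => a = 4*(pf-p0)/T^2
a = 4*(10.9-0.9)/4^2 = 2.5
t = 2 is in the acceleration phase (t <= T/2).
p = p0 + 0.5*a*t^2 = 0.9 + 0.5*2.5*2^2
= 5.9


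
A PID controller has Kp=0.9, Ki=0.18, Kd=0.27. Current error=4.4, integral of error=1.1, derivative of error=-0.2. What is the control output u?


u = Kp*e + Ki*int(e) + Kd*de/dt
= 0.9*4.4 + 0.18*1.1 + 0.27*(-0.2)
= 3.96 + 0.198 + -0.054
= 4.104


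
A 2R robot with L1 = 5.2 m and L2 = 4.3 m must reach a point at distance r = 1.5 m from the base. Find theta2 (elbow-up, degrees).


cos(theta2) = (r^2 - L1^2 - L2^2) / (2*L1*L2)
cos(theta2) = (2.25 - 27.04 - 18.49) / 44.72
cos(theta2) = -0.9678
theta2 = 165.4206 degrees


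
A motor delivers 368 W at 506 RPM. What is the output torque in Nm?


omega = 506 * 2*pi/60 = 52.9882 rad/s
tau = P / omega = 368 / 52.9882
= 6.9449 Nm


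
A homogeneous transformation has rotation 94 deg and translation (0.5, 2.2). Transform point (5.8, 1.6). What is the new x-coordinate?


x' = cos(theta)*px - sin(theta)*py + tx
= -0.0698*5.8 - 0.9976*1.6 + 0.5
= -1.5007


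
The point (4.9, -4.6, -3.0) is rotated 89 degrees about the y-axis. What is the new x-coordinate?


Rotation about y-axis: x' = x*cos(theta) + z*sin(theta)
= 4.9 * 0.0175 + -3.0 * 0.9998
= -2.914


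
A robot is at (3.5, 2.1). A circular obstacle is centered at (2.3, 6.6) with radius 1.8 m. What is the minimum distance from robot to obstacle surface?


center_dist = sqrt((3.5-2.3)^2 + (2.1-6.6)^2)
= sqrt(1.44 + 20.25)
= 4.6573
min_dist = center_dist - radius = 4.6573 - 1.8 = 2.8573 m


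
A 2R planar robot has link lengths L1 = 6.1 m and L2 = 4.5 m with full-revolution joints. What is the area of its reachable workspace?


r_max = L1 + L2 = 10.6 m
r_min = |L1 - L2| = 1.6 m
Area = pi*(r_max^2 - r_min^2)
= pi*(112.36 - 2.56)
= pi * 109.8
= 344.9469 m^2


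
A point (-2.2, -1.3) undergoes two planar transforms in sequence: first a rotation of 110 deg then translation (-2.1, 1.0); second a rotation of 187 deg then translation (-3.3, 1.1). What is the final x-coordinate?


After transform 1:
x1 = cos(110)*-2.2 - sin(110)*-1.3 + -2.1 = -0.126
y1 = sin(110)*-2.2 + cos(110)*-1.3 + 1.0 = -0.6227
After transform 2:
x2 = cos(187)*-0.126 - sin(187)*-0.6227 + -3.3
= -3.2509


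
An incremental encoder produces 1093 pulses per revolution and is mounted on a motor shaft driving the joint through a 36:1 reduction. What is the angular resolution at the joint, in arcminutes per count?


counts per rev = 1093
effective counts at joint = 1093 * 36 = 39348
resolution = 360*60 / 39348
= 0.5489 arcmin/count


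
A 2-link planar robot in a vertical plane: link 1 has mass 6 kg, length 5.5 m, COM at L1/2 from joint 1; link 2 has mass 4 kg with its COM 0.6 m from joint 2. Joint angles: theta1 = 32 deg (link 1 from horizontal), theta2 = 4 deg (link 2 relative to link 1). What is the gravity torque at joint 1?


Horizontal distance from joint 1 to link-1 COM:
  x_c1 = (L1/2)*cos(t1) = 2.75 * 0.848 = 2.3321 m
Horizontal distance from joint 1 to link-2 COM:
  x_c2 = L1*cos(t1) + Lc2*cos(t1+t2)
       = 5.5*0.848 + 0.6*0.809 = 5.1497 m
tau1 = m1*g*x_c1 + m2*g*x_c2
     = 6*9.81*2.3321 + 4*9.81*5.1497
     = 137.2693 + 202.0732
     = 339.3425 Nm


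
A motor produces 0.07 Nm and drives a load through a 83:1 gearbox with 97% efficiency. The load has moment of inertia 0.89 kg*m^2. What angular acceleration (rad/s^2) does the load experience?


tau_out = tau_motor * N * eta
= 0.07 * 83 * 0.97 = 5.6357 Nm
alpha = tau_out / I = 5.6357 / 0.89
= 6.3322 rad/s^2


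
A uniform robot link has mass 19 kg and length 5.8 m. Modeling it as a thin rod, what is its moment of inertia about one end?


I = (1/3) * m * L^2
= (1/3) * 19 * 5.8^2
= 0.333333 * 19 * 33.64
= 213.0533 kg*m^2


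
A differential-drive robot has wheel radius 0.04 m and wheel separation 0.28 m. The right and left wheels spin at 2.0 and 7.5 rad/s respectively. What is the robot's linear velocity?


vR = r*wR = 0.04*2.0 = 0.08 m/s
vL = r*wL = 0.04*7.5 = 0.3 m/s
v = (vR+vL)/2 = 0.19 m/s
omega = (vR-vL)/L = -0.7857 rad/s
linear velocity = 0.19 m/s


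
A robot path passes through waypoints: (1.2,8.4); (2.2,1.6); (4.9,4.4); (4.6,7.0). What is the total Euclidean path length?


Segment lengths:
  seg1 = sqrt((1.0)^2 + (-6.8)^2) = 6.8731
  seg2 = sqrt((2.7)^2 + (2.8)^2) = 3.8897
  seg3 = sqrt((-0.3)^2 + (2.6)^2) = 2.6173
Total = 13.3801


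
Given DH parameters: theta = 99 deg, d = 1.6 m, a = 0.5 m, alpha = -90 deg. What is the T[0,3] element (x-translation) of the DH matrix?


T[0,3] = a * cos(theta)
= 0.5 * cos(99 deg)
= 0.5 * -0.1564
= -0.0782


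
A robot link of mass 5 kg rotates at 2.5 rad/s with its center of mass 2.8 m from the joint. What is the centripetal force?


F = m * omega^2 * r
= 5 * 2.5^2 * 2.8
= 5 * 6.25 * 2.8
= 87.5 N


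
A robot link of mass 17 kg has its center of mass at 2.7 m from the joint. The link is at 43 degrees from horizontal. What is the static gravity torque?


tau = m*g*L*cos(angle)
= 17 * 9.81 * 2.7 * cos(43 deg)
= 17 * 9.81 * 2.7 * 0.7314
= 329.3132 Nm


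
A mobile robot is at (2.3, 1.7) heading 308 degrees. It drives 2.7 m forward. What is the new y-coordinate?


y_new = y0 + d*sin(theta)
= 1.7 + 2.7*sin(308)
= 1.7 + -2.1276
= -0.4276


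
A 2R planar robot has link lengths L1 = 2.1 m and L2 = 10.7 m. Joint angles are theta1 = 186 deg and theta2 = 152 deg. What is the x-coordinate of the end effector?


Convert angles to radians: theta1 = 3.2463, theta2 = 2.6529
x = L1*cos(theta1) + L2*cos(theta1+theta2)
x = -2.0885 + 9.9209
x = 7.8324


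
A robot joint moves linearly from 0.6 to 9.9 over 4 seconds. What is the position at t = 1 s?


s = t/T = 1/4 = 0.25
p(t) = p0 + (pf-p0)*s
= 0.6 + (9.9 - 0.6) * 0.25
= 2.925


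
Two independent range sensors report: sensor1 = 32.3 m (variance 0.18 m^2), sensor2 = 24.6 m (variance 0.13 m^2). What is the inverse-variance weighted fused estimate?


w1 = (1/var1) / (1/var1 + 1/var2)
   = 5.5556 / (5.5556 + 7.6923) = 0.4194
w2 = 1 - w1 = 0.5806
fused = w1*s1 + w2*s2 = 13.5452 + 14.2839
= 27.829 m


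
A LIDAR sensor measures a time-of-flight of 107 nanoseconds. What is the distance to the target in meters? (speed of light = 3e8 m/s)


tof = 107 ns = 1.07e-07 s
dist = c * tof / 2
= 3e8 * 1.07e-07 / 2
= 16.05 m


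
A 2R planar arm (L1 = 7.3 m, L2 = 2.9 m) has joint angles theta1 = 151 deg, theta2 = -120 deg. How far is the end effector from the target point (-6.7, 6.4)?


End effector via forward kinematics:
x = L1*cos(t1) + L2*cos(t1+t2) = -3.8989
y = L1*sin(t1) + L2*sin(t1+t2) = 5.0327
Distance to target:
d = sqrt((-6.7 - -3.8989)^2 + (6.4 - 5.0327)^2)
= sqrt(7.8459 + 1.8695)
= 3.117 m


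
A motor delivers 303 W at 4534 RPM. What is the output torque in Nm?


omega = 4534 * 2*pi/60 = 474.7994 rad/s
tau = P / omega = 303 / 474.7994
= 0.6382 Nm


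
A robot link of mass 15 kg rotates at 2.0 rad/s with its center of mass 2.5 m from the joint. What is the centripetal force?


F = m * omega^2 * r
= 15 * 2.0^2 * 2.5
= 15 * 4.0 * 2.5
= 150.0 N


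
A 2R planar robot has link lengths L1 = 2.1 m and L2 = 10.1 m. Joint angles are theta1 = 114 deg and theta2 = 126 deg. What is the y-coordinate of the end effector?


Convert angles to radians: theta1 = 1.9897, theta2 = 2.1991
y = L1*sin(theta1) + L2*sin(theta1+theta2)
y = 1.9184 + -8.7469
y = -6.8284


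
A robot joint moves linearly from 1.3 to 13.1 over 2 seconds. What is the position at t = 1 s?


s = t/T = 1/2 = 0.5
p(t) = p0 + (pf-p0)*s
= 1.3 + (13.1 - 1.3) * 0.5
= 7.2


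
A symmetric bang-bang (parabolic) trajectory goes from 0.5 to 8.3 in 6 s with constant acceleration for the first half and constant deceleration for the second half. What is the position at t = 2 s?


Symmetric rest-to-rest: each phase covers (pf-p0)/2 in time T/2. 0.5*a*(T/2)^2 = (pf-p0)/2 => a = 4*(pf-p0)/T^2
a = 4*(8.3-0.5)/6^2 = 0.8667
t = 2 is in the acceleration phase (t <= T/2).
p = p0 + 0.5*a*t^2 = 0.5 + 0.5*0.8667*2^2
= 2.2333


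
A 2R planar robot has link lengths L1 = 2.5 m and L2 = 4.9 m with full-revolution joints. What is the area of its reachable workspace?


r_max = L1 + L2 = 7.4 m
r_min = |L1 - L2| = 2.4 m
Area = pi*(r_max^2 - r_min^2)
= pi*(54.76 - 5.76)
= pi * 49.0
= 153.938 m^2


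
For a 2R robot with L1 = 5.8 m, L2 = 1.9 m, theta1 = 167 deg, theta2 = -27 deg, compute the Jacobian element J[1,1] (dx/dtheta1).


J[1,1] = -L1*sin(t1) - L2*sin(t1+t2)
= -5.8*sin(167) - 1.9*sin(140)
= -2.526


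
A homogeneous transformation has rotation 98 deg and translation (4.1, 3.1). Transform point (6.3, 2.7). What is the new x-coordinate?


x' = cos(theta)*px - sin(theta)*py + tx
= -0.1392*6.3 - 0.9903*2.7 + 4.1
= 0.5495


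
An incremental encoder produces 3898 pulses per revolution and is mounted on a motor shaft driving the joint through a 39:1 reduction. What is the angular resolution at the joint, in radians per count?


counts per rev = 3898
effective counts at joint = 3898 * 39 = 152022
resolution = 2*pi / 152022
= 4.1331e-05 rad/count


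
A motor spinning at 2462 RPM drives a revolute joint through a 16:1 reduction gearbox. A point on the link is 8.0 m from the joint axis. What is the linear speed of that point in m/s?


omega_motor = 2462 * 2*pi/60 = 257.82 rad/s
omega_joint = omega_motor / 16 = 16.1138 rad/s
v = omega_joint * r = 16.1138 * 8.0
= 128.91 m/s


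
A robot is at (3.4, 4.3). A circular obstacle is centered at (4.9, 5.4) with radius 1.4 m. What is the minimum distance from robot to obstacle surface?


center_dist = sqrt((3.4-4.9)^2 + (4.3-5.4)^2)
= sqrt(2.25 + 1.21)
= 1.8601
min_dist = center_dist - radius = 1.8601 - 1.4 = 0.4601 m


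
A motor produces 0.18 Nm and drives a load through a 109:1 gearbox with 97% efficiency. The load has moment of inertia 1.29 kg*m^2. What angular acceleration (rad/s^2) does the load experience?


tau_out = tau_motor * N * eta
= 0.18 * 109 * 0.97 = 19.0314 Nm
alpha = tau_out / I = 19.0314 / 1.29
= 14.753 rad/s^2


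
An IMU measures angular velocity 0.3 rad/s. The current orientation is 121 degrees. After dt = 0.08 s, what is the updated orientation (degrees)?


delta_theta = w * dt = 0.3 * 0.08 = 0.024 rad
= 1.3751 deg
theta_new = 121 + 1.3751 = 122.3751 deg


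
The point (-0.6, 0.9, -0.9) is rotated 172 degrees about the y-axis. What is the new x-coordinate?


Rotation about y-axis: x' = x*cos(theta) + z*sin(theta)
= -0.6 * -0.9903 + -0.9 * 0.1392
= 0.4689


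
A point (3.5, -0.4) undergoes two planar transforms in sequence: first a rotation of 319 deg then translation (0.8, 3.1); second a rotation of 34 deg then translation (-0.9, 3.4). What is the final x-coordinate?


After transform 1:
x1 = cos(319)*3.5 - sin(319)*-0.4 + 0.8 = 3.1791
y1 = sin(319)*3.5 + cos(319)*-0.4 + 3.1 = 0.5019
After transform 2:
x2 = cos(34)*3.1791 - sin(34)*0.5019 + -0.9
= 1.4549


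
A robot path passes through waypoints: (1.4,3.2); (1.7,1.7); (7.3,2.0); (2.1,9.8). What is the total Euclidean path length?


Segment lengths:
  seg1 = sqrt((0.3)^2 + (-1.5)^2) = 1.5297
  seg2 = sqrt((5.6)^2 + (0.3)^2) = 5.608
  seg3 = sqrt((-5.2)^2 + (7.8)^2) = 9.3744
Total = 16.5122


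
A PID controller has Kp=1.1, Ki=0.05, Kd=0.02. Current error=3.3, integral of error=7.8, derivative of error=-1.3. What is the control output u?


u = Kp*e + Ki*int(e) + Kd*de/dt
= 1.1*3.3 + 0.05*7.8 + 0.02*(-1.3)
= 3.63 + 0.39 + -0.026
= 3.994


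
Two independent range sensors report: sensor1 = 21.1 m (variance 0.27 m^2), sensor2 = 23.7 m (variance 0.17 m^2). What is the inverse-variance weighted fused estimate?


w1 = (1/var1) / (1/var1 + 1/var2)
   = 3.7037 / (3.7037 + 5.8824) = 0.3864
w2 = 1 - w1 = 0.6136
fused = w1*s1 + w2*s2 = 8.1523 + 14.5432
= 22.6955 m


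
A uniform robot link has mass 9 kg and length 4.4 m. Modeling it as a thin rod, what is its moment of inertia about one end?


I = (1/3) * m * L^2
= (1/3) * 9 * 4.4^2
= 0.333333 * 9 * 19.36
= 58.08 kg*m^2


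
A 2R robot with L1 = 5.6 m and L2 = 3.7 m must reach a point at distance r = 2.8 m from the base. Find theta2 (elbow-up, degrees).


cos(theta2) = (r^2 - L1^2 - L2^2) / (2*L1*L2)
cos(theta2) = (7.84 - 31.36 - 13.69) / 41.44
cos(theta2) = -0.897925
theta2 = 153.8866 degrees


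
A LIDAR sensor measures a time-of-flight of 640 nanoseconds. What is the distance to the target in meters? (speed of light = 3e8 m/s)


tof = 640 ns = 6.4e-07 s
dist = c * tof / 2
= 3e8 * 6.4e-07 / 2
= 96.0 m


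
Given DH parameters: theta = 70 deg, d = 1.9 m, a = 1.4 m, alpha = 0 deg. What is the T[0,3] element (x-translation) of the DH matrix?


T[0,3] = a * cos(theta)
= 1.4 * cos(70 deg)
= 1.4 * 0.342
= 0.4788


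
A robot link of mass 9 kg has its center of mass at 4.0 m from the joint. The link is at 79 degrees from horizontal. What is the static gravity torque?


tau = m*g*L*cos(angle)
= 9 * 9.81 * 4.0 * cos(79 deg)
= 9 * 9.81 * 4.0 * 0.1908
= 67.3861 Nm


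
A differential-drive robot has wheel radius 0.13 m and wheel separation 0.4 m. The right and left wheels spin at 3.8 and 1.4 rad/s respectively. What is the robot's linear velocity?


vR = r*wR = 0.13*3.8 = 0.494 m/s
vL = r*wL = 0.13*1.4 = 0.182 m/s
v = (vR+vL)/2 = 0.338 m/s
omega = (vR-vL)/L = 0.78 rad/s
linear velocity = 0.338 m/s


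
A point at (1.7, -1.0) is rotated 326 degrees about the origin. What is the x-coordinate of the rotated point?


x' = x*cos(theta) - y*sin(theta)
cos(326 deg) = 0.829, sin(326 deg) = -0.5592
x' = 1.7 * 0.829 - -1.0 * -0.5592
= 1.4094 - 0.5592
= 0.8502


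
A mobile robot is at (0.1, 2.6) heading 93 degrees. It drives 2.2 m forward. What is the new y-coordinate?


y_new = y0 + d*sin(theta)
= 2.6 + 2.2*sin(93)
= 2.6 + 2.197
= 4.797


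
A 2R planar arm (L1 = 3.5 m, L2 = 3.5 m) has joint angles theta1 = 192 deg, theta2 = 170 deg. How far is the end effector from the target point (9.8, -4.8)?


End effector via forward kinematics:
x = L1*cos(t1) + L2*cos(t1+t2) = 0.0744
y = L1*sin(t1) + L2*sin(t1+t2) = -0.6055
Distance to target:
d = sqrt((9.8 - 0.0744)^2 + (-4.8 - -0.6055)^2)
= sqrt(94.5882 + 17.5935)
= 10.5916 m


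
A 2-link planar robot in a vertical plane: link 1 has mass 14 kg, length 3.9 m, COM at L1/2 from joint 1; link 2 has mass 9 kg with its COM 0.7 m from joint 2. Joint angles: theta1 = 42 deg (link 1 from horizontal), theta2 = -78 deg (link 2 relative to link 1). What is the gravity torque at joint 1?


Horizontal distance from joint 1 to link-1 COM:
  x_c1 = (L1/2)*cos(t1) = 1.95 * 0.7431 = 1.4491 m
Horizontal distance from joint 1 to link-2 COM:
  x_c2 = L1*cos(t1) + Lc2*cos(t1+t2)
       = 3.9*0.7431 + 0.7*0.809 = 3.4646 m
tau1 = m1*g*x_c1 + m2*g*x_c2
     = 14*9.81*1.4491 + 9*9.81*3.4646
     = 199.0238 + 305.8875
     = 504.9113 Nm


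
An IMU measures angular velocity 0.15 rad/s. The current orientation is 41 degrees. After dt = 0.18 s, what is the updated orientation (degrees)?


delta_theta = w * dt = 0.15 * 0.18 = 0.027 rad
= 1.547 deg
theta_new = 41 + 1.547 = 42.547 deg


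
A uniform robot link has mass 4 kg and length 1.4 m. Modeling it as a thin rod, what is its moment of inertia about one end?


I = (1/3) * m * L^2
= (1/3) * 4 * 1.4^2
= 0.333333 * 4 * 1.96
= 2.6133 kg*m^2


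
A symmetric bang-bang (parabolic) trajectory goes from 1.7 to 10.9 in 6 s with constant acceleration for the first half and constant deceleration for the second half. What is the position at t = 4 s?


Symmetric rest-to-rest: each phase covers (pf-p0)/2 in time T/2. 0.5*a*(T/2)^2 = (pf-p0)/2 => a = 4*(pf-p0)/T^2
a = 4*(10.9-1.7)/6^2 = 1.0222
t = 4 is in the deceleration phase (t > T/2).
p = pf - 0.5*a*(T-t)^2 = 10.9 - 0.5*1.0222*2^2
= 8.8556


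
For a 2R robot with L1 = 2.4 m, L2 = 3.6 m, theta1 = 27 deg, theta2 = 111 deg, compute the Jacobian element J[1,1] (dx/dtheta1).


J[1,1] = -L1*sin(t1) - L2*sin(t1+t2)
= -2.4*sin(27) - 3.6*sin(138)
= -3.4984


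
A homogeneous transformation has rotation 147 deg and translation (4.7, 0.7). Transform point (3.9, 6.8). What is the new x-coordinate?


x' = cos(theta)*px - sin(theta)*py + tx
= -0.8387*3.9 - 0.5446*6.8 + 4.7
= -2.2744


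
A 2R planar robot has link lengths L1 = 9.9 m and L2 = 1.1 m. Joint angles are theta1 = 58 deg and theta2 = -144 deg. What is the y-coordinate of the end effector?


Convert angles to radians: theta1 = 1.0123, theta2 = -2.5133
y = L1*sin(theta1) + L2*sin(theta1+theta2)
y = 8.3957 + -1.0973
y = 7.2984


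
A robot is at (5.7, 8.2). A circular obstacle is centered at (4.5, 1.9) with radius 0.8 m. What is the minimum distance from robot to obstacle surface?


center_dist = sqrt((5.7-4.5)^2 + (8.2-1.9)^2)
= sqrt(1.44 + 39.69)
= 6.4133
min_dist = center_dist - radius = 6.4133 - 0.8 = 5.6133 m


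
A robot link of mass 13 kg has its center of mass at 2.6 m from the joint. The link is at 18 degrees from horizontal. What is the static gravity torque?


tau = m*g*L*cos(angle)
= 13 * 9.81 * 2.6 * cos(18 deg)
= 13 * 9.81 * 2.6 * 0.9511
= 315.3494 Nm


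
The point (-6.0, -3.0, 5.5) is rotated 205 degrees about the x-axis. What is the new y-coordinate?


Rotation about x-axis: y' = y*cos(theta) - z*sin(theta)
= -3.0 * -0.9063 - 5.5 * -0.4226
= 5.0433


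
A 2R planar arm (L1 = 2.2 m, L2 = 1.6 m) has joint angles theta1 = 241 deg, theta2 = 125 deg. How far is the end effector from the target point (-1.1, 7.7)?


End effector via forward kinematics:
x = L1*cos(t1) + L2*cos(t1+t2) = 0.5247
y = L1*sin(t1) + L2*sin(t1+t2) = -1.7569
Distance to target:
d = sqrt((-1.1 - 0.5247)^2 + (7.7 - -1.7569)^2)
= sqrt(2.6395 + 89.4333)
= 9.5955 m


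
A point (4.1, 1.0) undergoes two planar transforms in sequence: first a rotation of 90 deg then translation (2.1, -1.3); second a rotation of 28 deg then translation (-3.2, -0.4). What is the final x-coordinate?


After transform 1:
x1 = cos(90)*4.1 - sin(90)*1.0 + 2.1 = 1.1
y1 = sin(90)*4.1 + cos(90)*1.0 + -1.3 = 2.8
After transform 2:
x2 = cos(28)*1.1 - sin(28)*2.8 + -3.2
= -3.5433


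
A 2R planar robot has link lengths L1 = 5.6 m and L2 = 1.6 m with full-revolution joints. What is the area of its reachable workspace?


r_max = L1 + L2 = 7.2 m
r_min = |L1 - L2| = 4.0 m
Area = pi*(r_max^2 - r_min^2)
= pi*(51.84 - 16.0)
= pi * 35.84
= 112.5947 m^2


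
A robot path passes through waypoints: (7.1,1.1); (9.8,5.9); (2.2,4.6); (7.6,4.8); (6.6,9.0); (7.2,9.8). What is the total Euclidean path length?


Segment lengths:
  seg1 = sqrt((2.7)^2 + (4.8)^2) = 5.5073
  seg2 = sqrt((-7.6)^2 + (-1.3)^2) = 7.7104
  seg3 = sqrt((5.4)^2 + (0.2)^2) = 5.4037
  seg4 = sqrt((-1.0)^2 + (4.2)^2) = 4.3174
  seg5 = sqrt((0.6)^2 + (0.8)^2) = 1.0
Total = 23.9388


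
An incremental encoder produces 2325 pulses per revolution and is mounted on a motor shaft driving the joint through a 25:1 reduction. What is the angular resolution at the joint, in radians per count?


counts per rev = 2325
effective counts at joint = 2325 * 25 = 58125
resolution = 2*pi / 58125
= 1.0810e-04 rad/count


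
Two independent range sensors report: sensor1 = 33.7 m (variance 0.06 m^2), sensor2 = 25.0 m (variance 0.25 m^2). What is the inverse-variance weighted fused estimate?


w1 = (1/var1) / (1/var1 + 1/var2)
   = 16.6667 / (16.6667 + 4.0) = 0.8065
w2 = 1 - w1 = 0.1935
fused = w1*s1 + w2*s2 = 27.1774 + 4.8387
= 32.0161 m


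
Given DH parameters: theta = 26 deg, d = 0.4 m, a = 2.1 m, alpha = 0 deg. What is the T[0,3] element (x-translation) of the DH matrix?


T[0,3] = a * cos(theta)
= 2.1 * cos(26 deg)
= 2.1 * 0.8988
= 1.8875


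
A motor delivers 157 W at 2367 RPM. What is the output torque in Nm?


omega = 2367 * 2*pi/60 = 247.8717 rad/s
tau = P / omega = 157 / 247.8717
= 0.6334 Nm


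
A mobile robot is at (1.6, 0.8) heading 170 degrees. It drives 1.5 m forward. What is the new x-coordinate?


x_new = x0 + d*cos(theta)
= 1.6 + 1.5*cos(170)
= 1.6 + -1.4772
= 0.1228


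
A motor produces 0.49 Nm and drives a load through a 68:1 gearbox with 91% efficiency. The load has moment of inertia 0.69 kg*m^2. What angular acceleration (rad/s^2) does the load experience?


tau_out = tau_motor * N * eta
= 0.49 * 68 * 0.91 = 30.3212 Nm
alpha = tau_out / I = 30.3212 / 0.69
= 43.9438 rad/s^2


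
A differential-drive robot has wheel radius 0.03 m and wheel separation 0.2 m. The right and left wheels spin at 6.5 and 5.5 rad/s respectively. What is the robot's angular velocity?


vR = r*wR = 0.03*6.5 = 0.195 m/s
vL = r*wL = 0.03*5.5 = 0.165 m/s
v = (vR+vL)/2 = 0.18 m/s
omega = (vR-vL)/L = 0.15 rad/s
angular velocity = 0.15 rad/s


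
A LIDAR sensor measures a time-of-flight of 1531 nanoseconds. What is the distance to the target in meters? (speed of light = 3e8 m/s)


tof = 1531 ns = 1.531e-06 s
dist = c * tof / 2
= 3e8 * 1.531e-06 / 2
= 229.65 m


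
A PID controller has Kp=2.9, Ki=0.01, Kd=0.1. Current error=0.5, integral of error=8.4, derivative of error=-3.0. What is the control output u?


u = Kp*e + Ki*int(e) + Kd*de/dt
= 2.9*0.5 + 0.01*8.4 + 0.1*(-3.0)
= 1.45 + 0.084 + -0.3
= 1.234


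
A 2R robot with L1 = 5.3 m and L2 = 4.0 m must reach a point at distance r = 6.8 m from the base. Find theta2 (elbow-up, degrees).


cos(theta2) = (r^2 - L1^2 - L2^2) / (2*L1*L2)
cos(theta2) = (46.24 - 28.09 - 16.0) / 42.4
cos(theta2) = 0.050708
theta2 = 87.0934 degrees


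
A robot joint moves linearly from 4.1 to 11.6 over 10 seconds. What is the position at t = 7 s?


s = t/T = 7/10 = 0.7
p(t) = p0 + (pf-p0)*s
= 4.1 + (11.6 - 4.1) * 0.7
= 9.35


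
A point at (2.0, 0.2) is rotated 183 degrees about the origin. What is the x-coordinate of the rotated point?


x' = x*cos(theta) - y*sin(theta)
cos(183 deg) = -0.9986, sin(183 deg) = -0.0523
x' = 2.0 * -0.9986 - 0.2 * -0.0523
= -1.9973 - -0.0105
= -1.9868


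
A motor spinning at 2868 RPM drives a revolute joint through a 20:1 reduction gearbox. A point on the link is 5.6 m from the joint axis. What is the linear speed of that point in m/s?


omega_motor = 2868 * 2*pi/60 = 300.3363 rad/s
omega_joint = omega_motor / 20 = 15.0168 rad/s
v = omega_joint * r = 15.0168 * 5.6
= 84.0942 m/s


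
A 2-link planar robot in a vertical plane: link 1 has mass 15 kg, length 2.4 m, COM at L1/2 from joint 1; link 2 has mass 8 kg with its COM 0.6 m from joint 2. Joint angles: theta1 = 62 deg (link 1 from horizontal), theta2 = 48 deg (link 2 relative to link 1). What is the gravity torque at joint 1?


Horizontal distance from joint 1 to link-1 COM:
  x_c1 = (L1/2)*cos(t1) = 1.2 * 0.4695 = 0.5634 m
Horizontal distance from joint 1 to link-2 COM:
  x_c2 = L1*cos(t1) + Lc2*cos(t1+t2)
       = 2.4*0.4695 + 0.6*-0.342 = 0.9215 m
tau1 = m1*g*x_c1 + m2*g*x_c2
     = 15*9.81*0.5634 + 8*9.81*0.9215
     = 82.8993 + 72.3209
     = 155.2202 Nm


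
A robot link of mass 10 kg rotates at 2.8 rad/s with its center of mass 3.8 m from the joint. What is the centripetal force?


F = m * omega^2 * r
= 10 * 2.8^2 * 3.8
= 10 * 7.84 * 3.8
= 297.92 N


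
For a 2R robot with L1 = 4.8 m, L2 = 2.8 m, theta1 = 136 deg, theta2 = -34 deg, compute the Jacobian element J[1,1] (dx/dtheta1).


J[1,1] = -L1*sin(t1) - L2*sin(t1+t2)
= -4.8*sin(136) - 2.8*sin(102)
= -6.0732


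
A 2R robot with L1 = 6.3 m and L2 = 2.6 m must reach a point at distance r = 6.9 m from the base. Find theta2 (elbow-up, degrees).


cos(theta2) = (r^2 - L1^2 - L2^2) / (2*L1*L2)
cos(theta2) = (47.61 - 39.69 - 6.76) / 32.76
cos(theta2) = 0.035409
theta2 = 87.9708 degrees


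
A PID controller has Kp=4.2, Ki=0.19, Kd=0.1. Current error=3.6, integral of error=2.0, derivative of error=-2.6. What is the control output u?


u = Kp*e + Ki*int(e) + Kd*de/dt
= 4.2*3.6 + 0.19*2.0 + 0.1*(-2.6)
= 15.12 + 0.38 + -0.26
= 15.24


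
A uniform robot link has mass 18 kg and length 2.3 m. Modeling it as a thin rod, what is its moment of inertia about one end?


I = (1/3) * m * L^2
= (1/3) * 18 * 2.3^2
= 0.333333 * 18 * 5.29
= 31.74 kg*m^2


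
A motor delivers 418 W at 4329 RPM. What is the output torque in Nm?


omega = 4329 * 2*pi/60 = 453.3318 rad/s
tau = P / omega = 418 / 453.3318
= 0.9221 Nm


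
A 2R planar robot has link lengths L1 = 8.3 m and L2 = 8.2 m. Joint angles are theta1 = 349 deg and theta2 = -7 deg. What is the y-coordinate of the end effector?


Convert angles to radians: theta1 = 6.0912, theta2 = -0.1222
y = L1*sin(theta1) + L2*sin(theta1+theta2)
y = -1.5837 + -2.5339
y = -4.1177


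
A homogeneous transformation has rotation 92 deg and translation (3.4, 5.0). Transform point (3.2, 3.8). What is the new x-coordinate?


x' = cos(theta)*px - sin(theta)*py + tx
= -0.0349*3.2 - 0.9994*3.8 + 3.4
= -0.5094


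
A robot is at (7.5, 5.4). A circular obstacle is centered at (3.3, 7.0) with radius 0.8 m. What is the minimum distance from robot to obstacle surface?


center_dist = sqrt((7.5-3.3)^2 + (5.4-7.0)^2)
= sqrt(17.64 + 2.56)
= 4.4944
min_dist = center_dist - radius = 4.4944 - 0.8 = 3.6944 m


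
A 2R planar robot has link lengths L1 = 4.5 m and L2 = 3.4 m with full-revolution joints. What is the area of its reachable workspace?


r_max = L1 + L2 = 7.9 m
r_min = |L1 - L2| = 1.1 m
Area = pi*(r_max^2 - r_min^2)
= pi*(62.41 - 1.21)
= pi * 61.2
= 192.2655 m^2


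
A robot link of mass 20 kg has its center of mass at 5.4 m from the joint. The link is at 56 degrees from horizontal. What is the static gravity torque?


tau = m*g*L*cos(angle)
= 20 * 9.81 * 5.4 * cos(56 deg)
= 20 * 9.81 * 5.4 * 0.5592
= 592.4537 Nm
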